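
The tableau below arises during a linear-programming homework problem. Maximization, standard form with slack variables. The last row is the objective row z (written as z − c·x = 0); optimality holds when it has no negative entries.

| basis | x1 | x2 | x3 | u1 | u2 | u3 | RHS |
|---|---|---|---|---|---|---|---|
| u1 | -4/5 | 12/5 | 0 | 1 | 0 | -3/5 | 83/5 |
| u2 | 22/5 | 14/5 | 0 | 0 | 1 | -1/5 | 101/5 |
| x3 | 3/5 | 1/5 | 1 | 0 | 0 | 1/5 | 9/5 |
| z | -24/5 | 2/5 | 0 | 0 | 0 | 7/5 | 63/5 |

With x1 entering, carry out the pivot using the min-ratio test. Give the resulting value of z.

27

Ratio test on column x1 — row 1: entry -4/5 ≤ 0; row 2: (101/5)/(22/5) = 101/22; row 3: (9/5)/(3/5) = 3. Minimum is 3 at row 3 (x3 leaves); pivot element 3/5.
Pivot on row 3; the z-row RHS becomes 63/5 − (-24/5)·3 = 27.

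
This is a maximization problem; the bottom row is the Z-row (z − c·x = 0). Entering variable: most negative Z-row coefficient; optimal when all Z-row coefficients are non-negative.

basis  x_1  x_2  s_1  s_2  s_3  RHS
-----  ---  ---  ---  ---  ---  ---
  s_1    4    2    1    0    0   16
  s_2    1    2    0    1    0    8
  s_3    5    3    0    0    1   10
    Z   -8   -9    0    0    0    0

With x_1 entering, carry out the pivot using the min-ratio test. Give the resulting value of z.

Ratio test on column x_1 — row 1: 16/4 = 4; row 2: 8/1 = 8; row 3: 10/5 = 2. Minimum is 2 at row 3 (s_3 leaves); pivot element 5.
Pivot on row 3; the Z-row RHS becomes 0 − (-8)·2 = 16.

16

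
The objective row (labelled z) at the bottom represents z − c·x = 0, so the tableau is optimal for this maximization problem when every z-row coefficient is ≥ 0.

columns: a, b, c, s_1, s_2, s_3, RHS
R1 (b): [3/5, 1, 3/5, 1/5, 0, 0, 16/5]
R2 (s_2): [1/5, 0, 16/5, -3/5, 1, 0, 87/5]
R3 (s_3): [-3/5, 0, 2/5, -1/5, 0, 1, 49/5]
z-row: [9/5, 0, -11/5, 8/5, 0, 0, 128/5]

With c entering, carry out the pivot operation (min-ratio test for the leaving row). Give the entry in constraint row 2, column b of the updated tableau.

Ratio test on column c — row 1: (16/5)/(3/5) = 16/3; row 2: (87/5)/(16/5) = 87/16; row 3: (49/5)/(2/5) = 49/2. Minimum is 16/3 at row 1 (b leaves); pivot element 3/5.
Divide row 1 by 3/5; eliminate column c from the other rows.
Row 2 update in column b: 0 − (16/5)·(5/3) = -16/3.

-16/3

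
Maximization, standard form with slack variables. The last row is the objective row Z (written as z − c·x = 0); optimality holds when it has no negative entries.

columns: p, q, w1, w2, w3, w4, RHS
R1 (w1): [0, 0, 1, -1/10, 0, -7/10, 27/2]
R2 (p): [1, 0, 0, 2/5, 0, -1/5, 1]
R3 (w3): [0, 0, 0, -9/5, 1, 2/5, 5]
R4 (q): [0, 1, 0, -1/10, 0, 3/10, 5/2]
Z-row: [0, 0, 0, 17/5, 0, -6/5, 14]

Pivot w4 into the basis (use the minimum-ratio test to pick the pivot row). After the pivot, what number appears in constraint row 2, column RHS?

8/3

Ratio test on column w4 — row 1: entry -7/10 ≤ 0; row 2: entry -1/5 ≤ 0; row 3: 5/(2/5) = 25/2; row 4: (5/2)/(3/10) = 25/3. Minimum is 25/3 at row 4 (q leaves); pivot element 3/10.
Divide row 4 by 3/10; eliminate column w4 from the other rows.
Row 2 update in column RHS: 1 − (-1/5)·(25/3) = 8/3.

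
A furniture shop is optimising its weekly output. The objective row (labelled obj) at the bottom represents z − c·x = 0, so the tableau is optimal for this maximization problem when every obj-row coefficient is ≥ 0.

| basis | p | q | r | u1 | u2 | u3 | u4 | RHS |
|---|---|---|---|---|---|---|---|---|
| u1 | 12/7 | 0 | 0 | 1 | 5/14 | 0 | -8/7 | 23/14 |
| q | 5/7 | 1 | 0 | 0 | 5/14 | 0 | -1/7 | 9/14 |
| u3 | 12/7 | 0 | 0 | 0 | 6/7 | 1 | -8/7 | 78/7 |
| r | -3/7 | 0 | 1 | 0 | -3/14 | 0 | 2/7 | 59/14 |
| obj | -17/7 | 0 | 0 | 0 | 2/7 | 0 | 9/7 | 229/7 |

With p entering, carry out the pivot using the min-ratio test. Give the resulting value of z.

Ratio test on column p — row 1: (23/14)/(12/7) = 23/24; row 2: (9/14)/(5/7) = 9/10; row 3: (78/7)/(12/7) = 13/2; row 4: entry -3/7 ≤ 0. Minimum is 9/10 at row 2 (q leaves); pivot element 5/7.
Pivot on row 2; the obj-row RHS becomes 229/7 − (-17/7)·(9/10) = 349/10.

349/10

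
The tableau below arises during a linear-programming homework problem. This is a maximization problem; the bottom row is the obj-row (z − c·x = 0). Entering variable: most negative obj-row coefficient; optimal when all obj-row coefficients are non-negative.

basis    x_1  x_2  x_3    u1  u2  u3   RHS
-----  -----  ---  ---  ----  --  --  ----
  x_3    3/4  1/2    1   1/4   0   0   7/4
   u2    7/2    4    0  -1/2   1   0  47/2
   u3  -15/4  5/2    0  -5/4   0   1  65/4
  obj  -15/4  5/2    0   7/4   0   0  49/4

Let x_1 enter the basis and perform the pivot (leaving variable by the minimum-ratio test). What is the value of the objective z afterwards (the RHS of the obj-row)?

Ratio test on column x_1 — row 1: (7/4)/(3/4) = 7/3; row 2: (47/2)/(7/2) = 47/7; row 3: entry -15/4 ≤ 0. Minimum is 7/3 at row 1 (x_3 leaves); pivot element 3/4.
Pivot on row 1; the obj-row RHS becomes 49/4 − (-15/4)·(7/3) = 21.

21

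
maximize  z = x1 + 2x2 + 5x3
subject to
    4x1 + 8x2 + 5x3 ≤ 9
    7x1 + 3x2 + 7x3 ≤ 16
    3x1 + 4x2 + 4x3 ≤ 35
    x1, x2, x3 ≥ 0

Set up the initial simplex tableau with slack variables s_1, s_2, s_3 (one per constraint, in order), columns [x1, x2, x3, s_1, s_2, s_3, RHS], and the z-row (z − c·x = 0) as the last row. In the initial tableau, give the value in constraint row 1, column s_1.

1

Slack s_1 belongs to constraint 1; its column is the unit vector e_1, so the entry in row 1 is 1.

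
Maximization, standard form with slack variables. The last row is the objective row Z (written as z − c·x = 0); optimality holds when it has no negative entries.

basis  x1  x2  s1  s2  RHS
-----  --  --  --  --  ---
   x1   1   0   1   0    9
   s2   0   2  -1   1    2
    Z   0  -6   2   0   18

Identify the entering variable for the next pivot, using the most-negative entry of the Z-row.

x2

Negative Z-row entries: x2: -6.
The most negative is -6 in column x2, so x2 enters.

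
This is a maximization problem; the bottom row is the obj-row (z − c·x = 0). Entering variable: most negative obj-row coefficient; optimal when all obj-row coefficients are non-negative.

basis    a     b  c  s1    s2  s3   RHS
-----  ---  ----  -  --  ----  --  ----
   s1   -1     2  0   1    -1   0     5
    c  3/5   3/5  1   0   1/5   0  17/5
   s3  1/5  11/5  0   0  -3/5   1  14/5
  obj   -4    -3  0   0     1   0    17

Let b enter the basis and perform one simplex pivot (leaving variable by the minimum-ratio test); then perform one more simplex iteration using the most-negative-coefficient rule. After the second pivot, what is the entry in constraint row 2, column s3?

Ratio test on column b — row 1: 5/2 = 5/2; row 2: (17/5)/(3/5) = 17/3; row 3: (14/5)/(11/5) = 14/11. Minimum is 14/11 at row 3 (s3 leaves); pivot element 11/5.
Divide row 3 by 11/5; eliminate column b from the other rows.
Second iteration: most negative obj-row entry is -41/11 in column a, so a enters.
Ratio test on column a — row 1: entry -13/11 ≤ 0; row 2: (29/11)/(6/11) = 29/6; row 3: (14/11)/(1/11) = 14. Minimum is 29/6 at row 2 (c leaves); pivot element 6/11.
Divide row 2 by 6/11; eliminate column a from the other rows.
After both pivots, the entry at constraint row 2, column s3 is -1/2.

-1/2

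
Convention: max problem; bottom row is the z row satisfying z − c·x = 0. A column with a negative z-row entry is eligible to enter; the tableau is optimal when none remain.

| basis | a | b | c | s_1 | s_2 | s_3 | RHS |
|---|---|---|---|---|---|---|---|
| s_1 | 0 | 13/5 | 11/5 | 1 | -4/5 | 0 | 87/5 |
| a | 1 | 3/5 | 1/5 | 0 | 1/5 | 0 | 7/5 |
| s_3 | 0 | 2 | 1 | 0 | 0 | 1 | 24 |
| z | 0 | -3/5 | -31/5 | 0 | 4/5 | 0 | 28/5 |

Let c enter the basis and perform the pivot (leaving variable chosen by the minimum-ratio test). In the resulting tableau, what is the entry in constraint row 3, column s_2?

Ratio test on column c — row 1: (87/5)/(11/5) = 87/11; row 2: (7/5)/(1/5) = 7; row 3: 24/1 = 24. Minimum is 7 at row 2 (a leaves); pivot element 1/5.
Divide row 2 by 1/5; eliminate column c from the other rows.
Row 3 update in column s_2: 0 − 1·1 = -1.

-1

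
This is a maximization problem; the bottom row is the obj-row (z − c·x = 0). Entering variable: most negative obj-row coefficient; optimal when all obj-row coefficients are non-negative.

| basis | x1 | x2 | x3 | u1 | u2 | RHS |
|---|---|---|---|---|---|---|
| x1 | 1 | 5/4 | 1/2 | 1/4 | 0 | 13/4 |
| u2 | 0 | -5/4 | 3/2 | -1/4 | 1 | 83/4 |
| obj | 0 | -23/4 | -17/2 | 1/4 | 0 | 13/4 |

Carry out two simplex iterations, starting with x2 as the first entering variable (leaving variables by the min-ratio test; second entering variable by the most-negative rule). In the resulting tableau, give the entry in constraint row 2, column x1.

-3

Ratio test on column x2 — row 1: (13/4)/(5/4) = 13/5; row 2: entry -5/4 ≤ 0. Minimum is 13/5 at row 1 (x1 leaves); pivot element 5/4.
Divide row 1 by 5/4; eliminate column x2 from the other rows.
Second iteration: most negative obj-row entry is -31/5 in column x3, so x3 enters.
Ratio test on column x3 — row 1: (13/5)/(2/5) = 13/2; row 2: 24/2 = 12. Minimum is 13/2 at row 1 (x2 leaves); pivot element 2/5.
Divide row 1 by 2/5; eliminate column x3 from the other rows.
After both pivots, the entry at constraint row 2, column x1 is -3.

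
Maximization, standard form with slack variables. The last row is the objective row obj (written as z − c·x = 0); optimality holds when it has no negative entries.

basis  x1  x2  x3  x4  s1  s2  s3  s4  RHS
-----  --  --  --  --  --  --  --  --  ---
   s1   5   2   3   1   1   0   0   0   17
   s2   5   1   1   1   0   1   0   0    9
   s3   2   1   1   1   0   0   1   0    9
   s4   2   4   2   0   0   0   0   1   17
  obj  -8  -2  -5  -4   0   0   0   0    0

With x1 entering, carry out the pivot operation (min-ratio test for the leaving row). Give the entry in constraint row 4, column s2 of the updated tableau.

-2/5

Ratio test on column x1 — row 1: 17/5 = 17/5; row 2: 9/5 = 9/5; row 3: 9/2 = 9/2; row 4: 17/2 = 17/2. Minimum is 9/5 at row 2 (s2 leaves); pivot element 5.
Divide row 2 by 5; eliminate column x1 from the other rows.
Row 4 update in column s2: 0 − 2·(1/5) = -2/5.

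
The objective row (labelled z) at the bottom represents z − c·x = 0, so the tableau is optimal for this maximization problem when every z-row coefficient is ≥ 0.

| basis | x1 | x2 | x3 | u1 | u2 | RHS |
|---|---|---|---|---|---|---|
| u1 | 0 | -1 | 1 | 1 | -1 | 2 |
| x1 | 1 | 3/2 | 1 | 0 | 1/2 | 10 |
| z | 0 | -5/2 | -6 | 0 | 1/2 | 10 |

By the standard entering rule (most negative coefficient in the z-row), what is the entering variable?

Negative z-row entries: x2: -5/2, x3: -6.
The most negative is -6 in column x3, so x3 enters.

x3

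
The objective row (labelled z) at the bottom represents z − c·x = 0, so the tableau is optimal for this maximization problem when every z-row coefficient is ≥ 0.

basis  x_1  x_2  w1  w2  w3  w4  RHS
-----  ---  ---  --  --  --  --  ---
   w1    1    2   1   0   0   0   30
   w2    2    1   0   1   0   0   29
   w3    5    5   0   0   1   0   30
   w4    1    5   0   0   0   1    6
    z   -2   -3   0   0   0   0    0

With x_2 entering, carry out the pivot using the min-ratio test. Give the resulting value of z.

18/5

Ratio test on column x_2 — row 1: 30/2 = 15; row 2: 29/1 = 29; row 3: 30/5 = 6; row 4: 6/5 = 6/5. Minimum is 6/5 at row 4 (w4 leaves); pivot element 5.
Pivot on row 4; the z-row RHS becomes 0 − (-3)·(6/5) = 18/5.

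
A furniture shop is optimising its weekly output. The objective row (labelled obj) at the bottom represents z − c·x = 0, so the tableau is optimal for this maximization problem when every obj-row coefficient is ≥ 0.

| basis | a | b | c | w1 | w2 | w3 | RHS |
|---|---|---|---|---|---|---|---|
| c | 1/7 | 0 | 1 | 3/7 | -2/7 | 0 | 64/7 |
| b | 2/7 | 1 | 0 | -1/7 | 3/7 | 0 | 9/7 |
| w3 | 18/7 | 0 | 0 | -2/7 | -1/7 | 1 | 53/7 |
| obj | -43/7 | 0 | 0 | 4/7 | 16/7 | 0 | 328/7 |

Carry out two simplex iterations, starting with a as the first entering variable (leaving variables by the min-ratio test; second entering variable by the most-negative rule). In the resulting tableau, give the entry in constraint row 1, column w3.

Ratio test on column a — row 1: (64/7)/(1/7) = 64; row 2: (9/7)/(2/7) = 9/2; row 3: (53/7)/(18/7) = 53/18. Minimum is 53/18 at row 3 (w3 leaves); pivot element 18/7.
Divide row 3 by 18/7; eliminate column a from the other rows.
Second iteration: most negative obj-row entry is -1/9 in column w1, so w1 enters.
Ratio test on column w1 — row 1: (157/18)/(4/9) = 157/8; row 2: entry -1/9 ≤ 0; row 3: entry -1/9 ≤ 0. Minimum is 157/8 at row 1 (c leaves); pivot element 4/9.
Divide row 1 by 4/9; eliminate column w1 from the other rows.
After both pivots, the entry at constraint row 1, column w3 is -1/8.

-1/8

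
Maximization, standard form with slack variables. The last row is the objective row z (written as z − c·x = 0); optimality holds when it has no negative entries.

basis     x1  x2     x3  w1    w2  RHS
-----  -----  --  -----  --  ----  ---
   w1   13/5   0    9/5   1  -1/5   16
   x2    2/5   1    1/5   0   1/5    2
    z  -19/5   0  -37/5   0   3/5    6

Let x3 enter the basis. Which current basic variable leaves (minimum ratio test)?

w1

Column x3 entries and ratios — w1: 16/(9/5) = 80/9; x2: 2/(1/5) = 10.
Smallest ratio is 80/9 in the row of w1, so w1 leaves.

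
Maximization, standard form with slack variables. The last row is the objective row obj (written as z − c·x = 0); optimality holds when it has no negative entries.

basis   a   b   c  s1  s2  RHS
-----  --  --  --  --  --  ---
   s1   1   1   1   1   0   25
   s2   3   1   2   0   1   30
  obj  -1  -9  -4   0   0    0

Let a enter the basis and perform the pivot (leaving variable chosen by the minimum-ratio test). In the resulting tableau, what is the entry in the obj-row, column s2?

Ratio test on column a — row 1: 25/1 = 25; row 2: 30/3 = 10. Minimum is 10 at row 2 (s2 leaves); pivot element 3.
Divide row 2 by 3; eliminate column a from the other rows.
obj-row update in column s2: 0 − (-1)·(1/3) = 1/3.

1/3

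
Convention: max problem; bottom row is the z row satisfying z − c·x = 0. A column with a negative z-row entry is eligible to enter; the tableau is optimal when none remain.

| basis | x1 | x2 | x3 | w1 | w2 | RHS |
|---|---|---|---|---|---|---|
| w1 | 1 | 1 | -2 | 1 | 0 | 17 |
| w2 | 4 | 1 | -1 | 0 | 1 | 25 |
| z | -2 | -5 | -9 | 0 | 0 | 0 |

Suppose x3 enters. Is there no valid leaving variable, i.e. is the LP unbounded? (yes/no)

Every constraint-row entry in column x3 is ≤ 0, so increasing x3 is unbounded.

yes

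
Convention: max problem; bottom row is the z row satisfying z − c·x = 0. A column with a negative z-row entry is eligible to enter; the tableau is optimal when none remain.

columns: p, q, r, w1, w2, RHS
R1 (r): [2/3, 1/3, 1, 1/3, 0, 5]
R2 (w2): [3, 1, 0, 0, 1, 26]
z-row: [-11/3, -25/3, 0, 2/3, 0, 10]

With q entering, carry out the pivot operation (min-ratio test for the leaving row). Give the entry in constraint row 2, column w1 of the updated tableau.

-1

Ratio test on column q — row 1: 5/(1/3) = 15; row 2: 26/1 = 26. Minimum is 15 at row 1 (r leaves); pivot element 1/3.
Divide row 1 by 1/3; eliminate column q from the other rows.
Row 2 update in column w1: 0 − 1·1 = -1.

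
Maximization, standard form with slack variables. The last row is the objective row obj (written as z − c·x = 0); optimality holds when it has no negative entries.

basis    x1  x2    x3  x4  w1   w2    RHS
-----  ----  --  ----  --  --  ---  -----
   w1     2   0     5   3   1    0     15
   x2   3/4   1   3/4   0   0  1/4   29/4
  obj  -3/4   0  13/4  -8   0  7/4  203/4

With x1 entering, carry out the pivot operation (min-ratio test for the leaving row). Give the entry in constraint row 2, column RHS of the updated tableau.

Ratio test on column x1 — row 1: 15/2 = 15/2; row 2: (29/4)/(3/4) = 29/3. Minimum is 15/2 at row 1 (w1 leaves); pivot element 2.
Divide row 1 by 2; eliminate column x1 from the other rows.
Row 2 update in column RHS: 29/4 − (3/4)·(15/2) = 13/8.

13/8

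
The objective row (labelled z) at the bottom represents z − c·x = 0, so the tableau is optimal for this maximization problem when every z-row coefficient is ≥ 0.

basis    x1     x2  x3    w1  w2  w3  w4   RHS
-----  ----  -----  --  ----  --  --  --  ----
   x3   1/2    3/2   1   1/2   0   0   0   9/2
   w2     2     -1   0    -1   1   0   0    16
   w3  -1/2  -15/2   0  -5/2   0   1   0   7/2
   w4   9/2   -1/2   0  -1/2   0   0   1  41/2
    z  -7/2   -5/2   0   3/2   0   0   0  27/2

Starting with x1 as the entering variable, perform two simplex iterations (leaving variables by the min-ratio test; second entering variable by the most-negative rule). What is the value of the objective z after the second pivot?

Ratio test on column x1 — row 1: (9/2)/(1/2) = 9; row 2: 16/2 = 8; row 3: entry -1/2 ≤ 0; row 4: (41/2)/(9/2) = 41/9. Minimum is 41/9 at row 4 (w4 leaves); pivot element 9/2.
Pivot on row 4; the z-row RHS becomes 27/2 − (-7/2)·(41/9) = 265/9.
Next entering variable (most negative z-row entry -26/9): x2.
Ratio test on column x2 — row 1: (20/9)/(14/9) = 10/7; row 2: entry -7/9 ≤ 0; row 3: entry -68/9 ≤ 0; row 4: entry -1/9 ≤ 0. Minimum is 10/7 at row 1 (x3 leaves); pivot element 14/9.
After the second pivot the z-row RHS is 265/9 − (-26/9)·(10/7) = 235/7.

235/7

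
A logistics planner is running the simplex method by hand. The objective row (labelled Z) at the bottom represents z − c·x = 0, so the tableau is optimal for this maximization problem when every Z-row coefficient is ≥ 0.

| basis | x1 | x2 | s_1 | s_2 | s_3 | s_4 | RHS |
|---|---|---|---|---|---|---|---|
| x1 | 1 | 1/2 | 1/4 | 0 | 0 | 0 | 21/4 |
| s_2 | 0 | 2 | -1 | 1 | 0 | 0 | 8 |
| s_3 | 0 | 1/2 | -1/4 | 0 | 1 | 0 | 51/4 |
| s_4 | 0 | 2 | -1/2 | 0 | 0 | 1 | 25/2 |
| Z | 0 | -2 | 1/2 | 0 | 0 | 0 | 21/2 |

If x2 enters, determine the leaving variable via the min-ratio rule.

Column x2 entries and ratios — x1: (21/4)/(1/2) = 21/2; s_2: 8/2 = 4; s_3: (51/4)/(1/2) = 51/2; s_4: (25/2)/2 = 25/4.
Smallest ratio is 4 in the row of s_2, so s_2 leaves.

s_2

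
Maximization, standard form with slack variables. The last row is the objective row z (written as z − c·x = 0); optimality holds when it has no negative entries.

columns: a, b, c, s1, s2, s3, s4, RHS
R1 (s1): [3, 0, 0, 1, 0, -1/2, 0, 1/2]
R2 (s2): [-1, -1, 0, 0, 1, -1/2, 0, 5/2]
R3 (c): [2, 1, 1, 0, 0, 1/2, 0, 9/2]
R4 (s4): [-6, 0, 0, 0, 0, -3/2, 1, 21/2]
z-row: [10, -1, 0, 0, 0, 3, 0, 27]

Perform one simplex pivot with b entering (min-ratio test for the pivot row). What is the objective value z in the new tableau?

Ratio test on column b — row 1: entry 0 ≤ 0; row 2: entry -1 ≤ 0; row 3: (9/2)/1 = 9/2; row 4: entry 0 ≤ 0. Minimum is 9/2 at row 3 (c leaves); pivot element 1.
Pivot on row 3; the z-row RHS becomes 27 − (-1)·(9/2) = 63/2.

63/2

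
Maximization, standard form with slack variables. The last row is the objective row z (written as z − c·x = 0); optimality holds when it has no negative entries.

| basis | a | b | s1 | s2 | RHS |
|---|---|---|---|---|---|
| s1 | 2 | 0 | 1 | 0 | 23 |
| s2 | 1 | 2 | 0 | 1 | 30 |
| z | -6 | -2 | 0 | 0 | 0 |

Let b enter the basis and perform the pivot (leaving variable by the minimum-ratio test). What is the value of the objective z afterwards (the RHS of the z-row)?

30

Ratio test on column b — row 1: entry 0 ≤ 0; row 2: 30/2 = 15. Minimum is 15 at row 2 (s2 leaves); pivot element 2.
Pivot on row 2; the z-row RHS becomes 0 − (-2)·15 = 30.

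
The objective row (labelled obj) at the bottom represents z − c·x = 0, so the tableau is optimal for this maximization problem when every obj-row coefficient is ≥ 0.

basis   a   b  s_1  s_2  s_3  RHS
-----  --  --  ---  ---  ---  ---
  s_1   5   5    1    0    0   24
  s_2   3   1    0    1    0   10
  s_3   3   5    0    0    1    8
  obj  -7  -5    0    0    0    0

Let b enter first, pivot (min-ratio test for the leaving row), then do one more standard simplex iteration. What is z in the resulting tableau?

Ratio test on column b — row 1: 24/5 = 24/5; row 2: 10/1 = 10; row 3: 8/5 = 8/5. Minimum is 8/5 at row 3 (s_3 leaves); pivot element 5.
Pivot on row 3; the obj-row RHS becomes 0 − (-5)·(8/5) = 8.
Next entering variable (most negative obj-row entry -4): a.
Ratio test on column a — row 1: 16/2 = 8; row 2: (42/5)/(12/5) = 7/2; row 3: (8/5)/(3/5) = 8/3. Minimum is 8/3 at row 3 (b leaves); pivot element 3/5.
After the second pivot the obj-row RHS is 8 − (-4)·(8/3) = 56/3.

56/3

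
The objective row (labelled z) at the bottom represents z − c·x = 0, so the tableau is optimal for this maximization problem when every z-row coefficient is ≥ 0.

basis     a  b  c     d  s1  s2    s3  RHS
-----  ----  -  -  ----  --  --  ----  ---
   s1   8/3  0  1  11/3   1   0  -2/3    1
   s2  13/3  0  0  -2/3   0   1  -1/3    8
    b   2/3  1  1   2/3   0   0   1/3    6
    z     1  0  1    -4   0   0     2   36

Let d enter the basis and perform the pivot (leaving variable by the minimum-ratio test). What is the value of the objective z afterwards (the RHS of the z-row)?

408/11

Ratio test on column d — row 1: 1/(11/3) = 3/11; row 2: entry -2/3 ≤ 0; row 3: 6/(2/3) = 9. Minimum is 3/11 at row 1 (s1 leaves); pivot element 11/3.
Pivot on row 1; the z-row RHS becomes 36 − (-4)·(3/11) = 408/11.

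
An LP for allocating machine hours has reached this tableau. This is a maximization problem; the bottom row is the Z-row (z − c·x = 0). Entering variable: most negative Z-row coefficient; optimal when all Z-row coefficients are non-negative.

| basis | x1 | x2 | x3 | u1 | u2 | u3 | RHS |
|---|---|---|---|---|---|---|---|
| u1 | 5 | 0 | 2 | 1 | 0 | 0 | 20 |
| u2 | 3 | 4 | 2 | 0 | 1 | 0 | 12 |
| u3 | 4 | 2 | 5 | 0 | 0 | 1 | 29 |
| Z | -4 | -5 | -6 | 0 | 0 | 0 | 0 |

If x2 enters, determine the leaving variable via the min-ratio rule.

u2

Column x2 entries and ratios — u1: 0 ≤ 0, skip; u2: 12/4 = 3; u3: 29/2 = 29/2.
Smallest ratio is 3 in the row of u2, so u2 leaves.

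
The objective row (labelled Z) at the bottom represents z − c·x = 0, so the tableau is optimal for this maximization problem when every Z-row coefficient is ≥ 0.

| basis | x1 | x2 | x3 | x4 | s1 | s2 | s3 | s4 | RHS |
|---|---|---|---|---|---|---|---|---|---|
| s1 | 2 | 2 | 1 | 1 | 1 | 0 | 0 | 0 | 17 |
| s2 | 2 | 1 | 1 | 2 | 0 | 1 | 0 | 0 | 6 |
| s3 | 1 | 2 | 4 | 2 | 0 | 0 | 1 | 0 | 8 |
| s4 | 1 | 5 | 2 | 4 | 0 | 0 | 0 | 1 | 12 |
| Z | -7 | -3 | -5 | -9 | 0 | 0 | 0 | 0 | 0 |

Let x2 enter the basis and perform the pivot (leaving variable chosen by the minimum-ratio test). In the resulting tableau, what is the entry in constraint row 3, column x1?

Ratio test on column x2 — row 1: 17/2 = 17/2; row 2: 6/1 = 6; row 3: 8/2 = 4; row 4: 12/5 = 12/5. Minimum is 12/5 at row 4 (s4 leaves); pivot element 5.
Divide row 4 by 5; eliminate column x2 from the other rows.
Row 3 update in column x1: 1 − 2·(1/5) = 3/5.

3/5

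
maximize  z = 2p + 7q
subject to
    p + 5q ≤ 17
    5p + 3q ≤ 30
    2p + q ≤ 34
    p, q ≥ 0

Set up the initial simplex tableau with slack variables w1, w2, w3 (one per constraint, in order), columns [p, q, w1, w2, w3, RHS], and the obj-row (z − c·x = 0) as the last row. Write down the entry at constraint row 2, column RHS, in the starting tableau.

30

The RHS of constraint 2 is b_2 = 30.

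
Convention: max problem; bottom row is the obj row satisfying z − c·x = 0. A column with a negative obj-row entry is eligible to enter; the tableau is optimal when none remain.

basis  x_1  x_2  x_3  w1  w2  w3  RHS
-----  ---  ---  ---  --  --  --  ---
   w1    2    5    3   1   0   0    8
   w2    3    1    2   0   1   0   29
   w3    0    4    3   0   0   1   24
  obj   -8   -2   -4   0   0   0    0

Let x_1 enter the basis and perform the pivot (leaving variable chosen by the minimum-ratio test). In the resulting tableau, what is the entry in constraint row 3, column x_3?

3

Ratio test on column x_1 — row 1: 8/2 = 4; row 2: 29/3 = 29/3; row 3: entry 0 ≤ 0. Minimum is 4 at row 1 (w1 leaves); pivot element 2.
Divide row 1 by 2; eliminate column x_1 from the other rows.
Row 3 update in column x_3: 3 − 0·(3/2) = 3.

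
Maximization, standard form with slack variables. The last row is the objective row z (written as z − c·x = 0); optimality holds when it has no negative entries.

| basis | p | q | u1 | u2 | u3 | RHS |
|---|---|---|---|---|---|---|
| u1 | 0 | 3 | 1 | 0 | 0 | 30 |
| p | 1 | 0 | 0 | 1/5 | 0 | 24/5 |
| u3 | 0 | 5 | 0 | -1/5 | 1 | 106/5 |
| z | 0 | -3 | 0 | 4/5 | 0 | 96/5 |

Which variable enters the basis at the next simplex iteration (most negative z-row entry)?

q

Negative z-row entries: q: -3.
The most negative is -3 in column q, so q enters.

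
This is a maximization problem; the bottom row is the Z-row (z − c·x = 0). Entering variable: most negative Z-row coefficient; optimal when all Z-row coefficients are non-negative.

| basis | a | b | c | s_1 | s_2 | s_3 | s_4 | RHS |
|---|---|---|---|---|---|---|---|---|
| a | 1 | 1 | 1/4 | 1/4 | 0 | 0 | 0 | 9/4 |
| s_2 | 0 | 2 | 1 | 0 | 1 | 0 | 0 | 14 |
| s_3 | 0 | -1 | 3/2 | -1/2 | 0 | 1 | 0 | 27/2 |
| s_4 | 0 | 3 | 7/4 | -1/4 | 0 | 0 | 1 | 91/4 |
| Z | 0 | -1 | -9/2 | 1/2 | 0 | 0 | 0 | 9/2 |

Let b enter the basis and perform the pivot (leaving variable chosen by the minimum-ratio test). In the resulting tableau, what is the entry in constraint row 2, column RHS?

Ratio test on column b — row 1: (9/4)/1 = 9/4; row 2: 14/2 = 7; row 3: entry -1 ≤ 0; row 4: (91/4)/3 = 91/12. Minimum is 9/4 at row 1 (a leaves); pivot element 1.
Divide row 1 by 1; eliminate column b from the other rows.
Row 2 update in column RHS: 14 − 2·(9/4) = 19/2.

19/2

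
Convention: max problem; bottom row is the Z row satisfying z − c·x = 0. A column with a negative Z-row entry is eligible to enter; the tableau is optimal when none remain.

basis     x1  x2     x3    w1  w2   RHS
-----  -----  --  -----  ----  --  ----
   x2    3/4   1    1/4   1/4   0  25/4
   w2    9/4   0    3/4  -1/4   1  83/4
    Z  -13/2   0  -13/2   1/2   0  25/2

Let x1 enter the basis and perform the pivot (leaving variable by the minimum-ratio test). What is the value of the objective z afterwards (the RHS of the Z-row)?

Ratio test on column x1 — row 1: (25/4)/(3/4) = 25/3; row 2: (83/4)/(9/4) = 83/9. Minimum is 25/3 at row 1 (x2 leaves); pivot element 3/4.
Pivot on row 1; the Z-row RHS becomes 25/2 − (-13/2)·(25/3) = 200/3.

200/3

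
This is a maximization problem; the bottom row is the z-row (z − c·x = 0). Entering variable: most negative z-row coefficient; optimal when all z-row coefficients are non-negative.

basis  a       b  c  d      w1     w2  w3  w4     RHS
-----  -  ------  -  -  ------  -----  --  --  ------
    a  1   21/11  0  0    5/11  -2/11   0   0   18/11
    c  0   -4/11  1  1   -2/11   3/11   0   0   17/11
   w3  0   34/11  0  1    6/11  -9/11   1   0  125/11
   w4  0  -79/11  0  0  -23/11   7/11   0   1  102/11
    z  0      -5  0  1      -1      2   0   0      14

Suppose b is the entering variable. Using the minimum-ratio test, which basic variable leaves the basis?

a

Column b entries and ratios — a: (18/11)/(21/11) = 6/7; c: -4/11 ≤ 0, skip; w3: (125/11)/(34/11) = 125/34; w4: -79/11 ≤ 0, skip.
Smallest ratio is 6/7 in the row of a, so a leaves.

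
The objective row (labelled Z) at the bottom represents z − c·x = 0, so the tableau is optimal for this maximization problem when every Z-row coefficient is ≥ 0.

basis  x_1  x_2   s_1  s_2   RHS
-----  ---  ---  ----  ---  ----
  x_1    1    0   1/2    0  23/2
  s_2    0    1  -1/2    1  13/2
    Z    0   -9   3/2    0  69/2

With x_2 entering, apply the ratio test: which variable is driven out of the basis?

s_2

Column x_2 entries and ratios — x_1: 0 ≤ 0, skip; s_2: (13/2)/1 = 13/2.
Smallest ratio is 13/2 in the row of s_2, so s_2 leaves.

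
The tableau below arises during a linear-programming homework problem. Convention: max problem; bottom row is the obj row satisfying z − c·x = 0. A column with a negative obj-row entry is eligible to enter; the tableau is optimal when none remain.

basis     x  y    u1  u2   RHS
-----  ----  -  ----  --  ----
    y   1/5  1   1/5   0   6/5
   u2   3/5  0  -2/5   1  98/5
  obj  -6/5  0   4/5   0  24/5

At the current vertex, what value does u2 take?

98/5

u2 is basic (row 2); its value is the RHS of that row, 98/5.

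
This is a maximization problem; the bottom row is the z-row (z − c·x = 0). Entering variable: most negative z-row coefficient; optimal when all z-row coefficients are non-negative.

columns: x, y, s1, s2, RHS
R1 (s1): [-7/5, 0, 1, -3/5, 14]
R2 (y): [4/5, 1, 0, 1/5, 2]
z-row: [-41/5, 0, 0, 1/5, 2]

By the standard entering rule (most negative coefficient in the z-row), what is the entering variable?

x

Negative z-row entries: x: -41/5.
The most negative is -41/5 in column x, so x enters.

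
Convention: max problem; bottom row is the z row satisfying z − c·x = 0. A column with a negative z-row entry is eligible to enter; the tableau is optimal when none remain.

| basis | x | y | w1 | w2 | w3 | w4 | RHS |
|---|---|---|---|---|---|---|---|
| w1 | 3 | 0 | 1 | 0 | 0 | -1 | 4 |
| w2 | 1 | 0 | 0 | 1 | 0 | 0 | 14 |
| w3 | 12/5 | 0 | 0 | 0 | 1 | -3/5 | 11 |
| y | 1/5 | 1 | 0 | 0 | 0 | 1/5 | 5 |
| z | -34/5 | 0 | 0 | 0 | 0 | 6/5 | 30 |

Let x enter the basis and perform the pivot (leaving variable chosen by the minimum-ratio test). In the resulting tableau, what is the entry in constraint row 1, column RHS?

Ratio test on column x — row 1: 4/3 = 4/3; row 2: 14/1 = 14; row 3: 11/(12/5) = 55/12; row 4: 5/(1/5) = 25. Minimum is 4/3 at row 1 (w1 leaves); pivot element 3.
Divide row 1 by 3; eliminate column x from the other rows.
In the new row 1, the RHS entry is the old entry divided by the pivot: 4/3 = 4/3.

4/3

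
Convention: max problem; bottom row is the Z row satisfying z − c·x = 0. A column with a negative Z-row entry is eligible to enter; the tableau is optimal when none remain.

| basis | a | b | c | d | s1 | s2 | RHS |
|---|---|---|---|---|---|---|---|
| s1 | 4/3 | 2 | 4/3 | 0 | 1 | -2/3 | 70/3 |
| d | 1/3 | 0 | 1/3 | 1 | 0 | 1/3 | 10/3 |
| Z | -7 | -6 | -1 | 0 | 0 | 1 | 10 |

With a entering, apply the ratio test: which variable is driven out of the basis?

Column a entries and ratios — s1: (70/3)/(4/3) = 35/2; d: (10/3)/(1/3) = 10.
Smallest ratio is 10 in the row of d, so d leaves.

d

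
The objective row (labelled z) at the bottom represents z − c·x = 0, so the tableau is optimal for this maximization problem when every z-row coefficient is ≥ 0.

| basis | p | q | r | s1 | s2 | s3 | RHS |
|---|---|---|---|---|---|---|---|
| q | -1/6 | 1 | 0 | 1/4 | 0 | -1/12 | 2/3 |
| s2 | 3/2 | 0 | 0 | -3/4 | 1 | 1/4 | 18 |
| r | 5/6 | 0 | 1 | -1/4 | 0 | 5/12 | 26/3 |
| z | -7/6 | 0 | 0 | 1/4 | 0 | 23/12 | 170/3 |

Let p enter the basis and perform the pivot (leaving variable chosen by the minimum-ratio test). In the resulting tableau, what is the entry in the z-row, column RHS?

Ratio test on column p — row 1: entry -1/6 ≤ 0; row 2: 18/(3/2) = 12; row 3: (26/3)/(5/6) = 52/5. Minimum is 52/5 at row 3 (r leaves); pivot element 5/6.
Divide row 3 by 5/6; eliminate column p from the other rows.
z-row update in column RHS: 170/3 − (-7/6)·(52/5) = 344/5.

344/5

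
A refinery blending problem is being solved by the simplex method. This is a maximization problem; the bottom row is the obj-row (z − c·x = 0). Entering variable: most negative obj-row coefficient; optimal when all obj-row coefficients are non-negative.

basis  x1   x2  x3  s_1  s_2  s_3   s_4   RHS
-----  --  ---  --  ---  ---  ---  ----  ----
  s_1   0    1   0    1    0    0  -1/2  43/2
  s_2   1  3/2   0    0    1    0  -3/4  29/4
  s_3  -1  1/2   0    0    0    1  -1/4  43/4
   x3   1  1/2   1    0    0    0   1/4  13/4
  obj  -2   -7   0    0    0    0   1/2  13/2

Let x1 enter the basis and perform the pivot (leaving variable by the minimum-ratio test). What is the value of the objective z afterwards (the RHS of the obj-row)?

13

Ratio test on column x1 — row 1: entry 0 ≤ 0; row 2: (29/4)/1 = 29/4; row 3: entry -1 ≤ 0; row 4: (13/4)/1 = 13/4. Minimum is 13/4 at row 4 (x3 leaves); pivot element 1.
Pivot on row 4; the obj-row RHS becomes 13/2 − (-2)·(13/4) = 13.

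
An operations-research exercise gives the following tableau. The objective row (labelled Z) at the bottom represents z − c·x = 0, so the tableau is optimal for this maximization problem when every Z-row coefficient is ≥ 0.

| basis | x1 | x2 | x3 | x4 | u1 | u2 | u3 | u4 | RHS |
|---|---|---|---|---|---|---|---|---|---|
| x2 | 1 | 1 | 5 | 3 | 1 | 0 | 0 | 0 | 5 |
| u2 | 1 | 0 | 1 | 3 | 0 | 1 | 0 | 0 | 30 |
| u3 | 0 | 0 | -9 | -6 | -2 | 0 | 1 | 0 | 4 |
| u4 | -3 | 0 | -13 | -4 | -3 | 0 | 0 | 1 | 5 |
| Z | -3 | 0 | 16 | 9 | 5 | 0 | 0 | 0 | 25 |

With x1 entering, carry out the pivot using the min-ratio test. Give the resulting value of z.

Ratio test on column x1 — row 1: 5/1 = 5; row 2: 30/1 = 30; row 3: entry 0 ≤ 0; row 4: entry -3 ≤ 0. Minimum is 5 at row 1 (x2 leaves); pivot element 1.
Pivot on row 1; the Z-row RHS becomes 25 − (-3)·5 = 40.

40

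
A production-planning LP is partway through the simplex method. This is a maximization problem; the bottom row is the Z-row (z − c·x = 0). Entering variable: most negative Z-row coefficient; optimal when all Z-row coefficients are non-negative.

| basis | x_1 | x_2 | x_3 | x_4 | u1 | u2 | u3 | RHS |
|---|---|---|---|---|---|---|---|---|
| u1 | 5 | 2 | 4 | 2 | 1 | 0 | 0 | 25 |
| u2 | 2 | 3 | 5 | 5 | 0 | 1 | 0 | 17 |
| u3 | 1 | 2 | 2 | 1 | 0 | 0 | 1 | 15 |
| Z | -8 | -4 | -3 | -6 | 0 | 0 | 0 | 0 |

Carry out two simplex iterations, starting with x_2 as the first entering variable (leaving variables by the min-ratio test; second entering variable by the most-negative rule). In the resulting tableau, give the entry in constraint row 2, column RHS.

Ratio test on column x_2 — row 1: 25/2 = 25/2; row 2: 17/3 = 17/3; row 3: 15/2 = 15/2. Minimum is 17/3 at row 2 (u2 leaves); pivot element 3.
Divide row 2 by 3; eliminate column x_2 from the other rows.
Second iteration: most negative Z-row entry is -16/3 in column x_1, so x_1 enters.
Ratio test on column x_1 — row 1: (41/3)/(11/3) = 41/11; row 2: (17/3)/(2/3) = 17/2; row 3: entry -1/3 ≤ 0. Minimum is 41/11 at row 1 (u1 leaves); pivot element 11/3.
Divide row 1 by 11/3; eliminate column x_1 from the other rows.
After both pivots, the entry at constraint row 2, column RHS is 35/11.

35/11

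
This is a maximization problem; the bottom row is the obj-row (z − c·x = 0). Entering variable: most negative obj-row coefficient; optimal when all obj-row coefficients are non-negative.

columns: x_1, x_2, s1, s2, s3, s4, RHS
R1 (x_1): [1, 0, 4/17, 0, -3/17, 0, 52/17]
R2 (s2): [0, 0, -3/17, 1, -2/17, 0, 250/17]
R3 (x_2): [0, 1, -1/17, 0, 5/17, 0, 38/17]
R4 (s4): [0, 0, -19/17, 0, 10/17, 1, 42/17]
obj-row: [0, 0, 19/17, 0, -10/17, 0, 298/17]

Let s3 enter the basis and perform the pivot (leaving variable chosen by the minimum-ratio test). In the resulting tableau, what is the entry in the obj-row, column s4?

1

Ratio test on column s3 — row 1: entry -3/17 ≤ 0; row 2: entry -2/17 ≤ 0; row 3: (38/17)/(5/17) = 38/5; row 4: (42/17)/(10/17) = 21/5. Minimum is 21/5 at row 4 (s4 leaves); pivot element 10/17.
Divide row 4 by 10/17; eliminate column s3 from the other rows.
obj-row update in column s4: 0 − (-10/17)·(17/10) = 1.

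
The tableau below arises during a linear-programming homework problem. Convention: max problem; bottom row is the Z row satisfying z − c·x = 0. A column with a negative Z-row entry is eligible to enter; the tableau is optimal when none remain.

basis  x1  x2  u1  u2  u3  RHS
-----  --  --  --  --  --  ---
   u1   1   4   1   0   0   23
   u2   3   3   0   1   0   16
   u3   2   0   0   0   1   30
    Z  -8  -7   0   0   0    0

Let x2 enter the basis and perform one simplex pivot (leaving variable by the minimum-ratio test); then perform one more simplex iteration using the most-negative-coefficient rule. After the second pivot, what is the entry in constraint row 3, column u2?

-2/3

Ratio test on column x2 — row 1: 23/4 = 23/4; row 2: 16/3 = 16/3; row 3: entry 0 ≤ 0. Minimum is 16/3 at row 2 (u2 leaves); pivot element 3.
Divide row 2 by 3; eliminate column x2 from the other rows.
Second iteration: most negative Z-row entry is -1 in column x1, so x1 enters.
Ratio test on column x1 — row 1: entry -3 ≤ 0; row 2: (16/3)/1 = 16/3; row 3: 30/2 = 15. Minimum is 16/3 at row 2 (x2 leaves); pivot element 1.
Divide row 2 by 1; eliminate column x1 from the other rows.
After both pivots, the entry at constraint row 3, column u2 is -2/3.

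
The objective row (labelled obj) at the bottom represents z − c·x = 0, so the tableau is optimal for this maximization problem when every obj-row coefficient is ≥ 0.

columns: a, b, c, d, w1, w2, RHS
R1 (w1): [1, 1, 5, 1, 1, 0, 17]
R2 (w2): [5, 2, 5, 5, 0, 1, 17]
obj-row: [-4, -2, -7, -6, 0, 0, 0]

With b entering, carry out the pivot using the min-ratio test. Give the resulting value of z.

17

Ratio test on column b — row 1: 17/1 = 17; row 2: 17/2 = 17/2. Minimum is 17/2 at row 2 (w2 leaves); pivot element 2.
Pivot on row 2; the obj-row RHS becomes 0 − (-2)·(17/2) = 17.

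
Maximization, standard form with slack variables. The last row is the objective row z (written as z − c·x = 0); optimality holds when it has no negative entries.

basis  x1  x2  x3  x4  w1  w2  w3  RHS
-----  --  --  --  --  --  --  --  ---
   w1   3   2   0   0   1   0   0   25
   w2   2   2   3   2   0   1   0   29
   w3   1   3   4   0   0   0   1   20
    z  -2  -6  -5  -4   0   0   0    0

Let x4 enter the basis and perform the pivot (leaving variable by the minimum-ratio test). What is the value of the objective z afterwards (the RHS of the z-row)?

58

Ratio test on column x4 — row 1: entry 0 ≤ 0; row 2: 29/2 = 29/2; row 3: entry 0 ≤ 0. Minimum is 29/2 at row 2 (w2 leaves); pivot element 2.
Pivot on row 2; the z-row RHS becomes 0 − (-4)·(29/2) = 58.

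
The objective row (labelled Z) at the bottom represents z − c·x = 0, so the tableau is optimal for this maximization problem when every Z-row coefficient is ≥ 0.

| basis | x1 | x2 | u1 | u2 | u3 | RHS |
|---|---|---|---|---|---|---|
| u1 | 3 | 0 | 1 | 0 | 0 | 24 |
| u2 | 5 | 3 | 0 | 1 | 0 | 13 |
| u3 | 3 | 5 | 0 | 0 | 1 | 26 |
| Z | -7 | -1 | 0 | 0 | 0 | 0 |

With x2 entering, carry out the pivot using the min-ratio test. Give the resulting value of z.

13/3

Ratio test on column x2 — row 1: entry 0 ≤ 0; row 2: 13/3 = 13/3; row 3: 26/5 = 26/5. Minimum is 13/3 at row 2 (u2 leaves); pivot element 3.
Pivot on row 2; the Z-row RHS becomes 0 − (-1)·(13/3) = 13/3.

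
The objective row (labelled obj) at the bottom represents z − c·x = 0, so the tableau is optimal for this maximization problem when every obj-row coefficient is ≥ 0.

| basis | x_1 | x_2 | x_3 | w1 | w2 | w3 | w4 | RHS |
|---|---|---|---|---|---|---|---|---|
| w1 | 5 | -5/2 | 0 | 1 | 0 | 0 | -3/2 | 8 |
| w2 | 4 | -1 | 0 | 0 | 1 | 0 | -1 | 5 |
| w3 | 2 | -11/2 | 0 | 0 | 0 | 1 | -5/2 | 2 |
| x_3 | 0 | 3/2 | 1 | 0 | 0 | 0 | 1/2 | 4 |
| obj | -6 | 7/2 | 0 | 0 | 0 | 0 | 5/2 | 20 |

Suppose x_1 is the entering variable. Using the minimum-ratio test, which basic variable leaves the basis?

Column x_1 entries and ratios — w1: 8/5 = 8/5; w2: 5/4 = 5/4; w3: 2/2 = 1; x_3: 0 ≤ 0, skip.
Smallest ratio is 1 in the row of w3, so w3 leaves.

w3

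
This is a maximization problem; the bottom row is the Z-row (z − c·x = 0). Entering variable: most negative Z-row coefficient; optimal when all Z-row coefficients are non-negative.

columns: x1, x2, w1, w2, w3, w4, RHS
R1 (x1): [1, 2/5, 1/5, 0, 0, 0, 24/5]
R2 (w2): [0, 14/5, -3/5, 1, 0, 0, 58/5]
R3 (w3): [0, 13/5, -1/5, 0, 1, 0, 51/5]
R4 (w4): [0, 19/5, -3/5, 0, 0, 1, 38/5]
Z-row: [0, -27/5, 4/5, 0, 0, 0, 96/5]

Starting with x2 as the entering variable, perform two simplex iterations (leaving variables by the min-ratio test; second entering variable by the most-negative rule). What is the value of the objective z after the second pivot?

154/5

Ratio test on column x2 — row 1: (24/5)/(2/5) = 12; row 2: (58/5)/(14/5) = 29/7; row 3: (51/5)/(13/5) = 51/13; row 4: (38/5)/(19/5) = 2. Minimum is 2 at row 4 (w4 leaves); pivot element 19/5.
Pivot on row 4; the Z-row RHS becomes 96/5 − (-27/5)·2 = 30.
Next entering variable (most negative Z-row entry -1/19): w1.
Ratio test on column w1 — row 1: 4/(5/19) = 76/5; row 2: entry -3/19 ≤ 0; row 3: 5/(4/19) = 95/4; row 4: entry -3/19 ≤ 0. Minimum is 76/5 at row 1 (x1 leaves); pivot element 5/19.
After the second pivot the Z-row RHS is 30 − (-1/19)·(76/5) = 154/5.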